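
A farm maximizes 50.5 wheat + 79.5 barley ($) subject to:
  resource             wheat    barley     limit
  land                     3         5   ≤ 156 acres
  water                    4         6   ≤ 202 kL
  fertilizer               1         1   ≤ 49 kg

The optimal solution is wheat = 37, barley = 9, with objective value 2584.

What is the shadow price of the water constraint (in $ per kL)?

7

Binding: land and water. Non-binding: fertilizer (3 unused).
Since fertilizer is not tight, its dual is 0.
From A_Bᵀ y = c: 3·y_land + 4·y_water = 50.5; 5·y_land + 6·y_water = 79.5.
Solving: y_land = 7.5, y_water = 7.
Shadow price of water = 7.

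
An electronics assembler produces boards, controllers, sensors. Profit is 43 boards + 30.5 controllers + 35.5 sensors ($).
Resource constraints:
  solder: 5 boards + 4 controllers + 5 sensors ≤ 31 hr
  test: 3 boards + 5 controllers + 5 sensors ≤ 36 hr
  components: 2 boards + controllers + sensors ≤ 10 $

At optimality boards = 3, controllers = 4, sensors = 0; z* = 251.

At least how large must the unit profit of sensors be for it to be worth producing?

At the optimum: solder uses 31 of 31 (binding); test uses 29 of 36 (slack = 7); components uses 10 of 10 (binding).
By complementary slackness, y = 0 for the non-binding constraint.
The binding rows give the dual system: 5·y_solder + 2·y_components = 43 and 4·y_solder + 1·y_components = 30.5.
→ y_solder = 6 and y_components = 6.5.
sensors enters the basis when its profit ≥ yᵀa₃ = 6·5 + 6.5·1 = 36.5.

36.5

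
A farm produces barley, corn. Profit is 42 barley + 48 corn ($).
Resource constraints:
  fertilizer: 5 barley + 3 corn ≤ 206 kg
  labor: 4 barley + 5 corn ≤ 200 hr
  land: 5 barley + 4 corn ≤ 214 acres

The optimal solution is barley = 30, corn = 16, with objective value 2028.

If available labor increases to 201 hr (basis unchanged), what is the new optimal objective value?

Binding: labor and land. Non-binding: fertilizer (8 unused).
Slack constraints have shadow price 0 (complementary slackness).
The binding rows give the dual system: 4·y_labor + 5·y_land = 42 and 5·y_labor + 4·y_land = 48.
This yields shadow prices y_labor = 8, y_land = 2.
Δz = y_labor·Δb = 8 × (1) = 8, so new z* = 2028 + 8 = 2036.

2036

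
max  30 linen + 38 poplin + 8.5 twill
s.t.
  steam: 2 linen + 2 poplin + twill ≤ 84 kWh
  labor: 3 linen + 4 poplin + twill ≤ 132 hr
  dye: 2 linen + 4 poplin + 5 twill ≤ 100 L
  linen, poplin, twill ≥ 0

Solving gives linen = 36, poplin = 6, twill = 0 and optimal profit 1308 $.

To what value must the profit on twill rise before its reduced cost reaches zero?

At the optimum: steam uses 84 of 84 (binding); labor uses 132 of 132 (binding); dye uses 96 of 100 (slack = 4).
By complementary slackness, y = 0 for the non-binding constraint.
From A_Bᵀ y = c: 2·y_steam + 3·y_labor = 30; 2·y_steam + 4·y_labor = 38.
This yields shadow prices y_steam = 3, y_labor = 8.
twill enters the basis when its profit ≥ yᵀa₃ = 3·1 + 8·1 = 11.

11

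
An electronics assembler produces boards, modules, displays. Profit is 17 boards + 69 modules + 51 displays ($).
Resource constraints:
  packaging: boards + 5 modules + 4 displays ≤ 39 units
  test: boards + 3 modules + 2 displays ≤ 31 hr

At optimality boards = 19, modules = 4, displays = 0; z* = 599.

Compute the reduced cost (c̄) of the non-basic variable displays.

At the optimum: packaging uses 39 of 39 (binding); test uses 31 of 31 (binding).
From A_Bᵀ y = c: 1·y_packaging + 1·y_test = 17; 5·y_packaging + 3·y_test = 69.
→ y_packaging = 9 and y_test = 8.
Reduced cost of displays: c₃ − yᵀa₃ = 51 − (9·4 + 8·2) = 51 − 52 = -1.

-1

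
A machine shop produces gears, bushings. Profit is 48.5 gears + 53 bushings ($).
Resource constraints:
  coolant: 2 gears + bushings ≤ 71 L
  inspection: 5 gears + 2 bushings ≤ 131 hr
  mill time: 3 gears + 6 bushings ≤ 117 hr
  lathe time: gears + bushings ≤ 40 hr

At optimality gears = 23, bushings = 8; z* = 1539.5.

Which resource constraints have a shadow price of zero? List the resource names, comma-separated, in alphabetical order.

coolant: 54/71 (slack 17)
inspection: 131/131 (binding)
mill time: 117/117 (binding)
lathe time: 31/40 (slack 9)
By complementary slackness, a constraint with positive slack has shadow price 0 → coolant, lathe time.

coolant, lathe time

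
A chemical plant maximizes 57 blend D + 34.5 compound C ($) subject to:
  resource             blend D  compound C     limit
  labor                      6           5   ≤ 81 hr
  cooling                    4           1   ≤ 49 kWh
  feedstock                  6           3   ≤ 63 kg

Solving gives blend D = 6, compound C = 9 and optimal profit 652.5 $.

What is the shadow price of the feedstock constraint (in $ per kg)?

6.5

At the optimum: labor uses 81 of 81 (binding); cooling uses 33 of 49 (slack = 16); feedstock uses 63 of 63 (binding).
By complementary slackness, y = 0 for the non-binding constraint.
From A_Bᵀ y = c: 6·y_labor + 6·y_feedstock = 57; 5·y_labor + 3·y_feedstock = 34.5.
Solving: y_labor = 3, y_feedstock = 6.5.
Shadow price of feedstock = 6.5.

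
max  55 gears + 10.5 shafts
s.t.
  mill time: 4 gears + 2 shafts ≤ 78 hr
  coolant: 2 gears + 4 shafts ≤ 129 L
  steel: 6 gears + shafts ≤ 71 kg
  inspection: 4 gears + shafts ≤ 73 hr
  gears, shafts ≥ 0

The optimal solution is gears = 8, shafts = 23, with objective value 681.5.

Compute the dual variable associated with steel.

At the optimum: mill time uses 78 of 78 (binding); coolant uses 108 of 129 (slack = 21); steel uses 71 of 71 (binding); inspection uses 55 of 73 (slack = 18).
By complementary slackness, y = 0 for the non-binding constraints.
From A_Bᵀ y = c: 4·y_mill time + 6·y_steel = 55; 2·y_mill time + 1·y_steel = 10.5.
→ y_mill time = 1 and y_steel = 8.5.
Shadow price of steel = 8.5.

8.5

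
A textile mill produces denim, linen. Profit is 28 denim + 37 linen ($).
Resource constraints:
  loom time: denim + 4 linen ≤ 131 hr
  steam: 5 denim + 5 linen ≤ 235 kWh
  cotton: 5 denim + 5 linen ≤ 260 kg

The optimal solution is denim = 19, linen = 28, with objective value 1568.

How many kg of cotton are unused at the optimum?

cotton used = 5·19 + 5·28 = 235; slack = 260 − 235 = 25.

25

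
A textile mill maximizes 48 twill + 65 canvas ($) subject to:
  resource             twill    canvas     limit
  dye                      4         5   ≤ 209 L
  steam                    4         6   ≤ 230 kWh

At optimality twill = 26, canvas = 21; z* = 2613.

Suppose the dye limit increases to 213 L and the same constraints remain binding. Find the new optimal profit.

2641

Check each constraint at x*: dye 209/209 (tight); steam 230/230 (tight).
The binding rows give the dual system: 4·y_dye + 4·y_steam = 48 and 5·y_dye + 6·y_steam = 65.
This yields shadow prices y_dye = 7, y_steam = 5.
Δz = y_dye·Δb = 7 × (4) = 28, so new z* = 2613 + 28 = 2641.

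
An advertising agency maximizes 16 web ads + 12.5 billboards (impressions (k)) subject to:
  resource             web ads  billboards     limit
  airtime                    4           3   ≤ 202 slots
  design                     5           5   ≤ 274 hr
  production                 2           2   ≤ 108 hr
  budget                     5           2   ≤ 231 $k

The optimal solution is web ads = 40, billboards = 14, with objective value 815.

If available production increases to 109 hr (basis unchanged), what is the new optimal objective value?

At the optimum: airtime uses 202 of 202 (binding); design uses 270 of 274 (slack = 4); production uses 108 of 108 (binding); budget uses 228 of 231 (slack = 3).
By complementary slackness, y = 0 for the non-binding constraints.
The binding rows give the dual system: 4·y_airtime + 2·y_production = 16 and 3·y_airtime + 2·y_production = 12.5.
Solving: y_airtime = 3.5, y_production = 1.
Δz = y_production·Δb = 1 × (1) = 1, so new z* = 815 + 1 = 816.

816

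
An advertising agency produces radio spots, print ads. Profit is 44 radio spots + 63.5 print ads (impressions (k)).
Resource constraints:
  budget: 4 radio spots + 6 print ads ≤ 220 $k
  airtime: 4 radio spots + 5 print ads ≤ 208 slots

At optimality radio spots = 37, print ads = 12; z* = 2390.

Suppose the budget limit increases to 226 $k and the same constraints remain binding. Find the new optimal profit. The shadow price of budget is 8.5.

2441

Δb = 6, so new z* = 2390 + (8.5)·(6) = 2390 + 51 = 2441.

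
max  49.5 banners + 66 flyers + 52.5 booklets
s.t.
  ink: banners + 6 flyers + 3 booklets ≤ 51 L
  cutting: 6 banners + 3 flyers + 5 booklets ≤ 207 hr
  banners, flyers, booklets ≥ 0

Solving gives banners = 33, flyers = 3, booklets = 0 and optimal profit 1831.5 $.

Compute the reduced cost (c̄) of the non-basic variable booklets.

Both ink and cutting are binding at x*.
From A_Bᵀ y = c: 1·y_ink + 6·y_cutting = 49.5; 6·y_ink + 3·y_cutting = 66.
Solving: y_ink = 7.5, y_cutting = 7.
Reduced cost of booklets: c₃ − yᵀa₃ = 52.5 − (7.5·3 + 7·5) = 52.5 − 57.5 = -5.

-5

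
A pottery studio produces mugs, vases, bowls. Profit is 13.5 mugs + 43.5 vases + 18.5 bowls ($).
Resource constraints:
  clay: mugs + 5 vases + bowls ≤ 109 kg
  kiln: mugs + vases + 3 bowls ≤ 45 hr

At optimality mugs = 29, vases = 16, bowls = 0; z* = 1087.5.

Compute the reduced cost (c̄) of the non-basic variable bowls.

-7

Both clay and kiln are binding at x*.
From A_Bᵀ y = c: 1·y_clay + 1·y_kiln = 13.5; 5·y_clay + 1·y_kiln = 43.5.
Solving: y_clay = 7.5, y_kiln = 6.
Reduced cost of bowls: c₃ − yᵀa₃ = 18.5 − (7.5·1 + 6·3) = 18.5 − 25.5 = -7.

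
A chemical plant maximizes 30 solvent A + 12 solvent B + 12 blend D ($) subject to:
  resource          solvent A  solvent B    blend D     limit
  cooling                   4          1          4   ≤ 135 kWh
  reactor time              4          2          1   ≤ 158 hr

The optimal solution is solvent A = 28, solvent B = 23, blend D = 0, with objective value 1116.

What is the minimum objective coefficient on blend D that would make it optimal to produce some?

16.5

Both cooling and reactor time are binding at x*.
From A_Bᵀ y = c: 4·y_cooling + 4·y_reactor time = 30; 1·y_cooling + 2·y_reactor time = 12.
This yields shadow prices y_cooling = 3, y_reactor time = 4.5.
blend D enters the basis when its profit ≥ yᵀa₃ = 3·4 + 4.5·1 = 16.5.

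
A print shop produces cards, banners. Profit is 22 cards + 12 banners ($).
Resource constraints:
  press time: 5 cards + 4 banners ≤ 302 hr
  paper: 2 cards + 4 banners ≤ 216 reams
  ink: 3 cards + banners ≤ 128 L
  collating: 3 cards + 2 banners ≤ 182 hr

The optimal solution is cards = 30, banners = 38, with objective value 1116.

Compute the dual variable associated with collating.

Check each constraint at x*: press time 302/302 (tight); paper 212/216 (slack 4); ink 128/128 (tight); collating 166/182 (slack 16).
Since paper, collating are not tight, their duals are 0.
The binding rows give the dual system: 5·y_press time + 3·y_ink = 22 and 4·y_press time + 1·y_ink = 12.
This yields shadow prices y_press time = 2, y_ink = 4.
Shadow price of collating = 0.

0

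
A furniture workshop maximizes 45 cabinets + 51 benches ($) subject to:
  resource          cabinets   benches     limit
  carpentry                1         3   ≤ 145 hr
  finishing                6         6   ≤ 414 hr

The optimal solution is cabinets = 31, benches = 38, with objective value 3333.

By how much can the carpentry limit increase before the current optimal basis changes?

62

Binding constraints: carpentry, finishing. The basis is B = [[1,3],[6,6]] with det -12.
Per unit increase in carpentry, x* moves by d = (-0.5, 0.5).
The basis stays optimal until cabinets reaches 0; allowable increase = 62 hr.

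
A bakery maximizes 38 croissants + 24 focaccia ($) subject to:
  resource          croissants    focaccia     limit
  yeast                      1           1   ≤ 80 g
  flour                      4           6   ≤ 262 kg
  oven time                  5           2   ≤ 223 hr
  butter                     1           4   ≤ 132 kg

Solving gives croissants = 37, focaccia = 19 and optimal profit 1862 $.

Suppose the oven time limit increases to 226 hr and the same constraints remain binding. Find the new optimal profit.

1880

At the optimum: yeast uses 56 of 80 (slack = 24); flour uses 262 of 262 (binding); oven time uses 223 of 223 (binding); butter uses 113 of 132 (slack = 19).
Since yeast, butter are not tight, their duals are 0.
From A_Bᵀ y = c: 4·y_flour + 5·y_oven time = 38; 6·y_flour + 2·y_oven time = 24.
This yields shadow prices y_flour = 2, y_oven time = 6.
Δz = y_oven time·Δb = 6 × (3) = 18, so new z* = 1862 + 18 = 1880.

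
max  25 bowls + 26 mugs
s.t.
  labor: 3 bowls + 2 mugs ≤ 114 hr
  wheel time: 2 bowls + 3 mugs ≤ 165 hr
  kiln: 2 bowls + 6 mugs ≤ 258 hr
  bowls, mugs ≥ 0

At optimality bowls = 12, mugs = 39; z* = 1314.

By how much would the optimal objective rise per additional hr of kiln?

2

Check each constraint at x*: labor 114/114 (tight); wheel time 141/165 (slack 24); kiln 258/258 (tight).
Slack constraints have shadow price 0 (complementary slackness).
From A_Bᵀ y = c: 3·y_labor + 2·y_kiln = 25; 2·y_labor + 6·y_kiln = 26.
Solving: y_labor = 7, y_kiln = 2.
Shadow price of kiln = 2.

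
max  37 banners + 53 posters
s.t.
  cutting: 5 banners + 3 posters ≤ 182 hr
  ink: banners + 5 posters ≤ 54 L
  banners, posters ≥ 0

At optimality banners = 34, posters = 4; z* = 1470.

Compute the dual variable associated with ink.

Check each constraint at x*: cutting 182/182 (tight); ink 54/54 (tight).
Dual feasibility on the basic columns requires 5·y_cutting + 1·y_ink = 37, 3·y_cutting + 5·y_ink = 53.
This yields shadow prices y_cutting = 6, y_ink = 7.
Shadow price of ink = 7.

7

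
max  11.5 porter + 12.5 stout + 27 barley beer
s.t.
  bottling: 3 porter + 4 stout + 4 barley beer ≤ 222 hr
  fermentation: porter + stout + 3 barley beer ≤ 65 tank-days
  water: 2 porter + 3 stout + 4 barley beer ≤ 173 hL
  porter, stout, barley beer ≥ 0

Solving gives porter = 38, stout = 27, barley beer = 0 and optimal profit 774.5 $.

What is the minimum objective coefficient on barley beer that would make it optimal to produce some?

At the optimum: bottling uses 222 of 222 (binding); fermentation uses 65 of 65 (binding); water uses 157 of 173 (slack = 16).
Since water is not tight, its dual is 0.
Dual feasibility on the basic columns requires 3·y_bottling + 1·y_fermentation = 11.5, 4·y_bottling + 1·y_fermentation = 12.5.
Solving: y_bottling = 1, y_fermentation = 8.5.
barley beer enters the basis when its profit ≥ yᵀa₃ = 1·4 + 8.5·3 = 29.5.

29.5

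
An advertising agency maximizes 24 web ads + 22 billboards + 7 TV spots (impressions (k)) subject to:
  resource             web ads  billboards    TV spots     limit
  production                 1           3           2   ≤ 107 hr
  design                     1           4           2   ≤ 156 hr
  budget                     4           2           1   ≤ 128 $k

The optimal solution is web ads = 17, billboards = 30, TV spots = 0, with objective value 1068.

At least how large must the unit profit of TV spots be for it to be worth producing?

13

At the optimum: production uses 107 of 107 (binding); design uses 137 of 156 (slack = 19); budget uses 128 of 128 (binding).
Slack constraints have shadow price 0 (complementary slackness).
The binding rows give the dual system: 1·y_production + 4·y_budget = 24 and 3·y_production + 2·y_budget = 22.
This yields shadow prices y_production = 4, y_budget = 5.
TV spots enters the basis when its profit ≥ yᵀa₃ = 4·2 + 5·1 = 13.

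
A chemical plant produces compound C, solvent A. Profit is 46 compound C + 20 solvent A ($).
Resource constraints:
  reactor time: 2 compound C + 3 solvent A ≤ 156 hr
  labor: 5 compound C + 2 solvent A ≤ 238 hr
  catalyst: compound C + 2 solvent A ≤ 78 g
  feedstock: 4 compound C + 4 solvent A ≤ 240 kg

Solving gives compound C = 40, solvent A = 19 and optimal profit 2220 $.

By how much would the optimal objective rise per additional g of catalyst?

At the optimum: reactor time uses 137 of 156 (slack = 19); labor uses 238 of 238 (binding); catalyst uses 78 of 78 (binding); feedstock uses 236 of 240 (slack = 4).
Slack constraints have shadow price 0 (complementary slackness).
The binding rows give the dual system: 5·y_labor + 1·y_catalyst = 46 and 2·y_labor + 2·y_catalyst = 20.
→ y_labor = 9 and y_catalyst = 1.
Shadow price of catalyst = 1.

1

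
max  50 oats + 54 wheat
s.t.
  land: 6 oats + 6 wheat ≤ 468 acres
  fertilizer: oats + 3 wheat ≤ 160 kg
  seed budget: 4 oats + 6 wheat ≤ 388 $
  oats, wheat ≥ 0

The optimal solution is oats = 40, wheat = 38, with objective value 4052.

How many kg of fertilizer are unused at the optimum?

fertilizer used = 1·40 + 3·38 = 154; slack = 160 − 154 = 6.

6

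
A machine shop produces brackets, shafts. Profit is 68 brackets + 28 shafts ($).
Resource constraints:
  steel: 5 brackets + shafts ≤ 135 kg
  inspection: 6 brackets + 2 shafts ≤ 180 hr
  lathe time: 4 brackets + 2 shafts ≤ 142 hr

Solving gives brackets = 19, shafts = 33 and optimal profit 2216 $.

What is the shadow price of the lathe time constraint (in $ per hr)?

At the optimum: steel uses 128 of 135 (slack = 7); inspection uses 180 of 180 (binding); lathe time uses 142 of 142 (binding).
By complementary slackness, y = 0 for the non-binding constraint.
Dual feasibility on the basic columns requires 6·y_inspection + 4·y_lathe time = 68, 2·y_inspection + 2·y_lathe time = 28.
→ y_inspection = 6 and y_lathe time = 8.
Shadow price of lathe time = 8.

8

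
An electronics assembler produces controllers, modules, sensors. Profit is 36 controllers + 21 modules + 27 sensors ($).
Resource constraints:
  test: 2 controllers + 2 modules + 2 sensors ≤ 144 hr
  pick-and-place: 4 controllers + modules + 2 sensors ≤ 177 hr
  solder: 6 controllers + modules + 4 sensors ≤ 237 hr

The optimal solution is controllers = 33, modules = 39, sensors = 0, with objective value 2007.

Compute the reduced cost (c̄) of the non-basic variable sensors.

-3

Check each constraint at x*: test 144/144 (tight); pick-and-place 171/177 (slack 6); solder 237/237 (tight).
Slack constraints have shadow price 0 (complementary slackness).
From A_Bᵀ y = c: 2·y_test + 6·y_solder = 36; 2·y_test + 1·y_solder = 21.
Solving: y_test = 9, y_solder = 3.
Reduced cost of sensors: c₃ − yᵀa₃ = 27 − (9·2 + 3·4) = 27 − 30 = -3.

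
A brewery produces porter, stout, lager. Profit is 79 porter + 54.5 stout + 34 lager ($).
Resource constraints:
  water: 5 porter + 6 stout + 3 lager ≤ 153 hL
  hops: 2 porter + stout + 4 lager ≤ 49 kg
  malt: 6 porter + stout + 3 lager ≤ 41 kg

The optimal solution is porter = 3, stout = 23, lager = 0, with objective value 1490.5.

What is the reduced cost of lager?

-9.5

At the optimum: water uses 153 of 153 (binding); hops uses 29 of 49 (slack = 20); malt uses 41 of 41 (binding).
By complementary slackness, y = 0 for the non-binding constraint.
From A_Bᵀ y = c: 5·y_water + 6·y_malt = 79; 6·y_water + 1·y_malt = 54.5.
This yields shadow prices y_water = 8, y_malt = 6.5.
Reduced cost of lager: c₃ − yᵀa₃ = 34 − (8·3 + 6.5·3) = 34 − 43.5 = -9.5.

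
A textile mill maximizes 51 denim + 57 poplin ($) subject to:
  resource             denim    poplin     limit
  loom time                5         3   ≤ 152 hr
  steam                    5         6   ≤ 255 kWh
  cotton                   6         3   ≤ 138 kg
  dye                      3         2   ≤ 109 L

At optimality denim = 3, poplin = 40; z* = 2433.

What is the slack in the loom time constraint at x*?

17

loom time used = 5·3 + 3·40 = 135; slack = 152 − 135 = 17.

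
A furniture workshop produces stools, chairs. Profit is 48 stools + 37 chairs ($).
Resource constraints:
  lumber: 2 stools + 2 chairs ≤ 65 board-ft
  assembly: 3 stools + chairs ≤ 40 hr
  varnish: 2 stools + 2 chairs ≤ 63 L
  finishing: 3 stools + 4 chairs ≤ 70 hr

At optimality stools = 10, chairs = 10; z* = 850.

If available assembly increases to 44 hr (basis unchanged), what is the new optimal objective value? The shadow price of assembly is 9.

886

Δb = 4, so new z* = 850 + (9)·(4) = 850 + 36 = 886.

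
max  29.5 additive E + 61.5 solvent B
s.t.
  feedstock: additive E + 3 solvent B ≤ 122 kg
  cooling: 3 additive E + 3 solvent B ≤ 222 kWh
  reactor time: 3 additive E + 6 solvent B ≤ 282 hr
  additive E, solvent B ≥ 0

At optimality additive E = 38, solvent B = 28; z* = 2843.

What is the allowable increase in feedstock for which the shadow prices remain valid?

19

Binding constraints: feedstock, reactor time. The basis is B = [[1,3],[3,6]] with det -3.
Per unit increase in feedstock, x* moves by d = (-2, 1).
The basis stays optimal until additive E reaches 0; allowable increase = 19 kg.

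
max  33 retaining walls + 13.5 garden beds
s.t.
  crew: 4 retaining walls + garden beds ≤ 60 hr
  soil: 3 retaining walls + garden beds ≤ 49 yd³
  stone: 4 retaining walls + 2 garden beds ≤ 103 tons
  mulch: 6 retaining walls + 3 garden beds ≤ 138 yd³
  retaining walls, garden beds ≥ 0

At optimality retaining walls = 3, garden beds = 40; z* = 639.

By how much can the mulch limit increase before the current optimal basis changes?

9

Binding constraints: soil, mulch. The basis is B = [[3,1],[6,3]] with det 3.
Per unit increase in mulch, x* moves by d = (-0.3333, 1).
The basis stays optimal until retaining walls reaches 0; allowable increase = 9 yd³.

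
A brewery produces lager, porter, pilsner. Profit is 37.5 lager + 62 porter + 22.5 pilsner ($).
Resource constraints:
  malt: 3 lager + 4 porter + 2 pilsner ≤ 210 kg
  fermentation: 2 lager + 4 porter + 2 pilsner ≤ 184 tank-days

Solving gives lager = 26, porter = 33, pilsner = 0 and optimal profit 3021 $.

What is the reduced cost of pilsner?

-8.5

At the optimum: malt uses 210 of 210 (binding); fermentation uses 184 of 184 (binding).
Dual feasibility on the basic columns requires 3·y_malt + 2·y_fermentation = 37.5, 4·y_malt + 4·y_fermentation = 62.
Solving: y_malt = 6.5, y_fermentation = 9.
Reduced cost of pilsner: c₃ − yᵀa₃ = 22.5 − (6.5·2 + 9·2) = 22.5 − 31 = -8.5.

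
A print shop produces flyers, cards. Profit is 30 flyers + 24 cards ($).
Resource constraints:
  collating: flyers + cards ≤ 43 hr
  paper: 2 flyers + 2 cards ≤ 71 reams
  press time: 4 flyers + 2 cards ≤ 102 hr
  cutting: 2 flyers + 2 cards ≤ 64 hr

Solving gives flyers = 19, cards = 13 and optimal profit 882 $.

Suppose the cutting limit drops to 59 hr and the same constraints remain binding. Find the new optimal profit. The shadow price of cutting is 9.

Δb = -5, so new z* = 882 + (9)·(-5) = 882 − 45 = 837.

837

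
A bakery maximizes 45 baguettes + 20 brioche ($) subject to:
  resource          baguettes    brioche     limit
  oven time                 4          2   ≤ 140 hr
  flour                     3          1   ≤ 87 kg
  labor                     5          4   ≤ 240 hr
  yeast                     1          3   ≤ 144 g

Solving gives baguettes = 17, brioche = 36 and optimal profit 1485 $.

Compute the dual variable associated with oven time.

Check each constraint at x*: oven time 140/140 (tight); flour 87/87 (tight); labor 229/240 (slack 11); yeast 125/144 (slack 19).
Since labor, yeast are not tight, their duals are 0.
From A_Bᵀ y = c: 4·y_oven time + 3·y_flour = 45; 2·y_oven time + 1·y_flour = 20.
→ y_oven time = 7.5 and y_flour = 5.
Shadow price of oven time = 7.5.

7.5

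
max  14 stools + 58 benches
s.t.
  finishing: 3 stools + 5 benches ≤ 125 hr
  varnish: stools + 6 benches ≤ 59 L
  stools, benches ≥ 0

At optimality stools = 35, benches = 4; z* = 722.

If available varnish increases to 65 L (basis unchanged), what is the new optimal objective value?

Check each constraint at x*: finishing 125/125 (tight); varnish 59/59 (tight).
The binding rows give the dual system: 3·y_finishing + 1·y_varnish = 14 and 5·y_finishing + 6·y_varnish = 58.
→ y_finishing = 2 and y_varnish = 8.
Δz = y_varnish·Δb = 8 × (6) = 48, so new z* = 722 + 48 = 770.

770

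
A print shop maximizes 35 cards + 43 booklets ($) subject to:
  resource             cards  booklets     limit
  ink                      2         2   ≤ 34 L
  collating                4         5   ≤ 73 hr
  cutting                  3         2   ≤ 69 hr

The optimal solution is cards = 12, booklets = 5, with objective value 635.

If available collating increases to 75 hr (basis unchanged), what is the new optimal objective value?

651

Binding: ink and collating. Non-binding: cutting (23 unused).
Since cutting is not tight, its dual is 0.
Dual feasibility on the basic columns requires 2·y_ink + 4·y_collating = 35, 2·y_ink + 5·y_collating = 43.
Solving: y_ink = 1.5, y_collating = 8.
Δz = y_collating·Δb = 8 × (2) = 16, so new z* = 635 + 16 = 651.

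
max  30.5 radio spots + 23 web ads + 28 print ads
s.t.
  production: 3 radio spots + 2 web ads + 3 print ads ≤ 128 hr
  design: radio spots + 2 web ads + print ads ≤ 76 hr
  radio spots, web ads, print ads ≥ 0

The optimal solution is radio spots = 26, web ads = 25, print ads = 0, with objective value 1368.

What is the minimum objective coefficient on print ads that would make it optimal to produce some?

30.5

Both production and design are binding at x*.
The binding rows give the dual system: 3·y_production + 1·y_design = 30.5 and 2·y_production + 2·y_design = 23.
→ y_production = 9.5 and y_design = 2.
print ads enters the basis when its profit ≥ yᵀa₃ = 9.5·3 + 2·1 = 30.5.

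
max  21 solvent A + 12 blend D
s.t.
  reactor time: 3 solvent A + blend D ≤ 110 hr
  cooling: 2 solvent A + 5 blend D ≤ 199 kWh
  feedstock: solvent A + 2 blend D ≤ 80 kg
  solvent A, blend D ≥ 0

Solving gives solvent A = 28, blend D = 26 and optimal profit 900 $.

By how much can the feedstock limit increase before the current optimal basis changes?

5

Binding constraints: reactor time, feedstock. The basis is B = [[3,1],[1,2]] with det 5.
Per unit increase in feedstock, x* moves by d = (-0.2, 0.6).
The basis stays optimal until cooling becomes binding; allowable increase = 5 kg.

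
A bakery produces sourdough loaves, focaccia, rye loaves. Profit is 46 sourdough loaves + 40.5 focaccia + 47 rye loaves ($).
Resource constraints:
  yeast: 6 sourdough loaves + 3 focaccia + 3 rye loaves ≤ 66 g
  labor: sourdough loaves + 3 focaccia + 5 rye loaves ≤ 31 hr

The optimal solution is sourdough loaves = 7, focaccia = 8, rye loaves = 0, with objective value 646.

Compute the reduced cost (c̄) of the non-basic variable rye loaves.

-7.5

Check each constraint at x*: yeast 66/66 (tight); labor 31/31 (tight).
From A_Bᵀ y = c: 6·y_yeast + 1·y_labor = 46; 3·y_yeast + 3·y_labor = 40.5.
This yields shadow prices y_yeast = 6.5, y_labor = 7.
Reduced cost of rye loaves: c₃ − yᵀa₃ = 47 − (6.5·3 + 7·5) = 47 − 54.5 = -7.5.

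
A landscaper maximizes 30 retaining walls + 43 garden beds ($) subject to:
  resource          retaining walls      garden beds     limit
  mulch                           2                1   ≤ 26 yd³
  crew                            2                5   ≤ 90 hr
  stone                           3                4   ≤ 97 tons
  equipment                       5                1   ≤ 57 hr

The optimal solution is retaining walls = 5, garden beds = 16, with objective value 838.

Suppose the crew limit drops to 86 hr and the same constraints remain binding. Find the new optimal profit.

810

At the optimum: mulch uses 26 of 26 (binding); crew uses 90 of 90 (binding); stone uses 79 of 97 (slack = 18); equipment uses 41 of 57 (slack = 16).
Since stone, equipment are not tight, their duals are 0.
From A_Bᵀ y = c: 2·y_mulch + 2·y_crew = 30; 1·y_mulch + 5·y_crew = 43.
Solving: y_mulch = 8, y_crew = 7.
Δz = y_crew·Δb = 7 × (-4) = -28, so new z* = 838 − 28 = 810.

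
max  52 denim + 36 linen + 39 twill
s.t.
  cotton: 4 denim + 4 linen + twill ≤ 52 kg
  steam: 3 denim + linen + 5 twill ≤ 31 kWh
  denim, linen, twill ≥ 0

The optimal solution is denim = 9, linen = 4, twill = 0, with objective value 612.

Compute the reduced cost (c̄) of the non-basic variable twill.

-8

Check each constraint at x*: cotton 52/52 (tight); steam 31/31 (tight).
The binding rows give the dual system: 4·y_cotton + 3·y_steam = 52 and 4·y_cotton + 1·y_steam = 36.
This yields shadow prices y_cotton = 7, y_steam = 8.
Reduced cost of twill: c₃ − yᵀa₃ = 39 − (7·1 + 8·5) = 39 − 47 = -8.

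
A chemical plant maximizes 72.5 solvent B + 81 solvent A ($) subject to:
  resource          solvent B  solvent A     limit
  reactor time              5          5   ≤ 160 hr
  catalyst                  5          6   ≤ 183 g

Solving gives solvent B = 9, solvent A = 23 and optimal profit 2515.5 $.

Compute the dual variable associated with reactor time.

Check each constraint at x*: reactor time 160/160 (tight); catalyst 183/183 (tight).
The binding rows give the dual system: 5·y_reactor time + 5·y_catalyst = 72.5 and 5·y_reactor time + 6·y_catalyst = 81.
This yields shadow prices y_reactor time = 6, y_catalyst = 8.5.
Shadow price of reactor time = 6.

6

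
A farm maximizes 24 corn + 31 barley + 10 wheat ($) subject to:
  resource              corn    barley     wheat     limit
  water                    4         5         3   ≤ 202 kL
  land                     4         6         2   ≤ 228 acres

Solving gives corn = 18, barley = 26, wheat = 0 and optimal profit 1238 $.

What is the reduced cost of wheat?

-7

Both water and land are binding at x*.
From A_Bᵀ y = c: 4·y_water + 4·y_land = 24; 5·y_water + 6·y_land = 31.
This yields shadow prices y_water = 5, y_land = 1.
Reduced cost of wheat: c₃ − yᵀa₃ = 10 − (5·3 + 1·2) = 10 − 17 = -7.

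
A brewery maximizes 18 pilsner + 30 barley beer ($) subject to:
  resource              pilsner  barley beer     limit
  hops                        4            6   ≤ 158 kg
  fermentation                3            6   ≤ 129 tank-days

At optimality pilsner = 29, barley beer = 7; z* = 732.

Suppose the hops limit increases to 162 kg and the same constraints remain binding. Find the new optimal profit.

744

At the optimum: hops uses 158 of 158 (binding); fermentation uses 129 of 129 (binding).
From A_Bᵀ y = c: 4·y_hops + 3·y_fermentation = 18; 6·y_hops + 6·y_fermentation = 30.
→ y_hops = 3 and y_fermentation = 2.
Δz = y_hops·Δb = 3 × (4) = 12, so new z* = 732 + 12 = 744.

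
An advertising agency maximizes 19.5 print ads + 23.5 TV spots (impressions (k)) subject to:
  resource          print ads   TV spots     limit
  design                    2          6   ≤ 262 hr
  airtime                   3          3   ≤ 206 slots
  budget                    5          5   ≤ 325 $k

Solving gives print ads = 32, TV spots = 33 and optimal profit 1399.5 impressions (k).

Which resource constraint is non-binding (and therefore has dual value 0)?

design: 262/262 (binding)
airtime: 195/206 (slack 11)
budget: 325/325 (binding)
By complementary slackness, a constraint with positive slack has shadow price 0 → airtime.

airtime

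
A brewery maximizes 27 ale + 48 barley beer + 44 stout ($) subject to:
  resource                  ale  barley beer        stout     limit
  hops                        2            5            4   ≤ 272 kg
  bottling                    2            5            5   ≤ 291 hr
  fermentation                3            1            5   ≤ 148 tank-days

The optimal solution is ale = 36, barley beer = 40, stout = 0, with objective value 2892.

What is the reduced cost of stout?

Binding: hops and fermentation. Non-binding: bottling (19 unused).
By complementary slackness, y = 0 for the non-binding constraint.
From A_Bᵀ y = c: 2·y_hops + 3·y_fermentation = 27; 5·y_hops + 1·y_fermentation = 48.
This yields shadow prices y_hops = 9, y_fermentation = 3.
Reduced cost of stout: c₃ − yᵀa₃ = 44 − (9·4 + 3·5) = 44 − 51 = -7.

-7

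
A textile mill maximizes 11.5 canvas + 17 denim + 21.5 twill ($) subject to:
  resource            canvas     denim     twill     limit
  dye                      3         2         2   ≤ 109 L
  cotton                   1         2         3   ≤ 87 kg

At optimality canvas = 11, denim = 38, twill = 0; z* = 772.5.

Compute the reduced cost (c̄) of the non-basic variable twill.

-2.5

At the optimum: dye uses 109 of 109 (binding); cotton uses 87 of 87 (binding).
From A_Bᵀ y = c: 3·y_dye + 1·y_cotton = 11.5; 2·y_dye + 2·y_cotton = 17.
This yields shadow prices y_dye = 1.5, y_cotton = 7.
Reduced cost of twill: c₃ − yᵀa₃ = 21.5 − (1.5·2 + 7·3) = 21.5 − 24 = -2.5.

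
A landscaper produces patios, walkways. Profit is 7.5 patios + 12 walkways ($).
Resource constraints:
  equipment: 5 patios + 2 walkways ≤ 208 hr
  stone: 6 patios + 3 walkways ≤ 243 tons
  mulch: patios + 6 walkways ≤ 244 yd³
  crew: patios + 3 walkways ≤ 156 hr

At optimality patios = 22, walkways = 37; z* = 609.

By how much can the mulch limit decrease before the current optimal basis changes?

203.5

Binding constraints: stone, mulch. The basis is B = [[6,3],[1,6]] with det 33.
Per unit decrease in mulch, x* moves by d = (0.0909, -0.1818).
The basis stays optimal until walkways reaches 0; allowable decrease = 203.5 yd³.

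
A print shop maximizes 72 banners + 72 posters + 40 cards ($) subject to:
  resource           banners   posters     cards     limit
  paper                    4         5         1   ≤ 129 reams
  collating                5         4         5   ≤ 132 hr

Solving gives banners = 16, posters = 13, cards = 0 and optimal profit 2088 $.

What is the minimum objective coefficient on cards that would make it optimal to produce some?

At the optimum: paper uses 129 of 129 (binding); collating uses 132 of 132 (binding).
The binding rows give the dual system: 4·y_paper + 5·y_collating = 72 and 5·y_paper + 4·y_collating = 72.
This yields shadow prices y_paper = 8, y_collating = 8.
cards enters the basis when its profit ≥ yᵀa₃ = 8·1 + 8·5 = 48.

48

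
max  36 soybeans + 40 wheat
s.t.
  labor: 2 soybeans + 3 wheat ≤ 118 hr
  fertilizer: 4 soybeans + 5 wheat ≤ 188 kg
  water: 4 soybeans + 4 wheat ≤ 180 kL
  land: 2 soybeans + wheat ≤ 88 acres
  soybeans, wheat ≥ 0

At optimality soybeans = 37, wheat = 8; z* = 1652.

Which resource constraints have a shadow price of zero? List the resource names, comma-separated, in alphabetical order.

labor: 98/118 (slack 20)
fertilizer: 188/188 (binding)
water: 180/180 (binding)
land: 82/88 (slack 6)
By complementary slackness, a constraint with positive slack has shadow price 0 → labor, land.

labor, land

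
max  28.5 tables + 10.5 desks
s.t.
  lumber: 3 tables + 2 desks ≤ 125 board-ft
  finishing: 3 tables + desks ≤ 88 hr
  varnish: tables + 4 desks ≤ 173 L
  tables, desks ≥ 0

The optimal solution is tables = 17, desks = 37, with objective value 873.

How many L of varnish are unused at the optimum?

8

varnish used = 1·17 + 4·37 = 165; slack = 173 − 165 = 8.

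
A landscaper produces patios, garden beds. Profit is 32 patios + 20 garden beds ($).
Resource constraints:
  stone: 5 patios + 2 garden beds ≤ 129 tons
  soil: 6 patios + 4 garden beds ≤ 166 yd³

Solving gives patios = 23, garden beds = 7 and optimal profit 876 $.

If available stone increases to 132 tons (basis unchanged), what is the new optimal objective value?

879

Check each constraint at x*: stone 129/129 (tight); soil 166/166 (tight).
Dual feasibility on the basic columns requires 5·y_stone + 6·y_soil = 32, 2·y_stone + 4·y_soil = 20.
This yields shadow prices y_stone = 1, y_soil = 4.5.
Δz = y_stone·Δb = 1 × (3) = 3, so new z* = 876 + 3 = 879.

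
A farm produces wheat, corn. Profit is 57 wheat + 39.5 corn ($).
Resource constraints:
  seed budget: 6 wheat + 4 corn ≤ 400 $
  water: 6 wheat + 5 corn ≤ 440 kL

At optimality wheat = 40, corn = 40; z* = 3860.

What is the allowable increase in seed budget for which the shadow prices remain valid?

40

Binding constraints: seed budget, water. The basis is B = [[6,4],[6,5]] with det 6.
Per unit increase in seed budget, x* moves by d = (0.8333, -1).
The basis stays optimal until corn reaches 0; allowable increase = 40 $.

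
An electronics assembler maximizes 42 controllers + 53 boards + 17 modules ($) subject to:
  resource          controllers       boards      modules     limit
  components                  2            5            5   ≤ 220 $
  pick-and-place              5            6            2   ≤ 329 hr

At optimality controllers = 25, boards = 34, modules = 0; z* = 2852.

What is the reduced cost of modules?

At the optimum: components uses 220 of 220 (binding); pick-and-place uses 329 of 329 (binding).
From A_Bᵀ y = c: 2·y_components + 5·y_pick-and-place = 42; 5·y_components + 6·y_pick-and-place = 53.
Solving: y_components = 1, y_pick-and-place = 8.
Reduced cost of modules: c₃ − yᵀa₃ = 17 − (1·5 + 8·2) = 17 − 21 = -4.

-4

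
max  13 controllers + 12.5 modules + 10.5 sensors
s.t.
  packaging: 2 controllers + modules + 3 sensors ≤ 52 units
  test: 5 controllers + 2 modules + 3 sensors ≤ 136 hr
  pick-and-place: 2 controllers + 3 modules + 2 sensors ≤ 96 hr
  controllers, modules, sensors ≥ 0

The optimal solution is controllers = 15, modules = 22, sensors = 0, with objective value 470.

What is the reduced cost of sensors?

Binding: packaging and pick-and-place. Non-binding: test (17 unused).
Slack constraints have shadow price 0 (complementary slackness).
The binding rows give the dual system: 2·y_packaging + 2·y_pick-and-place = 13 and 1·y_packaging + 3·y_pick-and-place = 12.5.
This yields shadow prices y_packaging = 3.5, y_pick-and-place = 3.
Reduced cost of sensors: c₃ − yᵀa₃ = 10.5 − (3.5·3 + 3·2) = 10.5 − 16.5 = -6.

-6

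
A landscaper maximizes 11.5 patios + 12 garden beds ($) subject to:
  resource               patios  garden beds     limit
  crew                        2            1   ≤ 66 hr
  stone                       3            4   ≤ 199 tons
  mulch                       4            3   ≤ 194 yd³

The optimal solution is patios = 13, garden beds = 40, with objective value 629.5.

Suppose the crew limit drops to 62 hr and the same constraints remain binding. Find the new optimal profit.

621.5

Binding: crew and stone. Non-binding: mulch (22 unused).
Since mulch is not tight, its dual is 0.
From A_Bᵀ y = c: 2·y_crew + 3·y_stone = 11.5; 1·y_crew + 4·y_stone = 12.
This yields shadow prices y_crew = 2, y_stone = 2.5.
Δz = y_crew·Δb = 2 × (-4) = -8, so new z* = 629.5 − 8 = 621.5.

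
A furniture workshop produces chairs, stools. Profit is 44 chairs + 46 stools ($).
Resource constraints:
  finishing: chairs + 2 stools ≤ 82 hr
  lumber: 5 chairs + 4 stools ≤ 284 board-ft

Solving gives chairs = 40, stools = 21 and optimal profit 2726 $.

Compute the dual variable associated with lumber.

Both finishing and lumber are binding at x*.
The binding rows give the dual system: 1·y_finishing + 5·y_lumber = 44 and 2·y_finishing + 4·y_lumber = 46.
This yields shadow prices y_finishing = 9, y_lumber = 7.
Shadow price of lumber = 7.

7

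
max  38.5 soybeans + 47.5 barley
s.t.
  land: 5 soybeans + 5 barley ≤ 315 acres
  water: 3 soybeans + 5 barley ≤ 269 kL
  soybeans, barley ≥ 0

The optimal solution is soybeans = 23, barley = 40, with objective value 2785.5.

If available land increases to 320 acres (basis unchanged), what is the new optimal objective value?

Check each constraint at x*: land 315/315 (tight); water 269/269 (tight).
The binding rows give the dual system: 5·y_land + 3·y_water = 38.5 and 5·y_land + 5·y_water = 47.5.
This yields shadow prices y_land = 5, y_water = 4.5.
Δz = y_land·Δb = 5 × (5) = 25, so new z* = 2785.5 + 25 = 2810.5.

2810.5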